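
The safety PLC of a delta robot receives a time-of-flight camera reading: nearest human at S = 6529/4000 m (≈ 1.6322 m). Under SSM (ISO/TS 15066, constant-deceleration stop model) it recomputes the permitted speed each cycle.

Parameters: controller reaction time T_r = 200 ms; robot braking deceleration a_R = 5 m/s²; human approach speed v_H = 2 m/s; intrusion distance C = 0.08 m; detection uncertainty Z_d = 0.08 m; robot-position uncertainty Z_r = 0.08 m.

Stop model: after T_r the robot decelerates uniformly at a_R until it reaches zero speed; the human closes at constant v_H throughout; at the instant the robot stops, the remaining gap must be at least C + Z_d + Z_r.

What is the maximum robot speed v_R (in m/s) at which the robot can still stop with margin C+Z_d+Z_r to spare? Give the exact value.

v_R_max = 27/20 m/s = 1.3500 m/s

collect terms ⇒ (1/10)·v_R² + (3/5)·v_R + (-3969/4000) = 0
  disc = (3/5)² − 4·(1/10)·(-3969/4000) = 7569/10000 ; √disc = 87/100
  v_R = (−(3/5) + 87/100) / (2·(1/10)) = 27/20 m/s
check:
braking lasts T_s = (27/20)/5 = 0.2700 s
reaction-phase robot travel = 1.3500·0.2000 = 0.2700 m
braking distance = 1.3500²/(2·5.0000) = 0.1822 m
human over T_r+T_s: 2.0000·(0.2000+0.2700) = 0.9400 m
residual clearance needed = 0.0800+0.0800+0.0800 = 0.2400 m
sum ≈ 0.2700+0.1822+0.9400+0.2400 ≈ 1.6322 m = S ✓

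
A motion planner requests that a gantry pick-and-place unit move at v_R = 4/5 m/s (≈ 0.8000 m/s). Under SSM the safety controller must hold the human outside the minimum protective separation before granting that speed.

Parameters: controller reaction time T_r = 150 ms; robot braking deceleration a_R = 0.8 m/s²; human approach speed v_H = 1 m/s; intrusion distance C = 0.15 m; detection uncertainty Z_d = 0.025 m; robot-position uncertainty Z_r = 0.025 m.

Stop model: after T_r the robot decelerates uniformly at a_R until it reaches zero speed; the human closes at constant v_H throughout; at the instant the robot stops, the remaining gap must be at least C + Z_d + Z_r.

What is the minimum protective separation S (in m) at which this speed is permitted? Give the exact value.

stop time T_s = (4/5)/(4/5) = 1.0000 s
robot covers v_R·T_r = 0.8000·0.1500 = 0.1200 m before braking
robot covers 0.8000·1.0000 − ½·0.8000·1.0000² = 0.4000 m while stopping
human over T_r+T_s: 1.0000·(0.1500+1.0000) = 1.1500 m
residual clearance needed = 0.1500+0.0250+0.0250 = 0.2000 m
S_min ≈ 0.1200+0.4000+1.1500+0.2000  ⇒  S_min = 187/100 m

S_min = 187/100 m = 1.8700 m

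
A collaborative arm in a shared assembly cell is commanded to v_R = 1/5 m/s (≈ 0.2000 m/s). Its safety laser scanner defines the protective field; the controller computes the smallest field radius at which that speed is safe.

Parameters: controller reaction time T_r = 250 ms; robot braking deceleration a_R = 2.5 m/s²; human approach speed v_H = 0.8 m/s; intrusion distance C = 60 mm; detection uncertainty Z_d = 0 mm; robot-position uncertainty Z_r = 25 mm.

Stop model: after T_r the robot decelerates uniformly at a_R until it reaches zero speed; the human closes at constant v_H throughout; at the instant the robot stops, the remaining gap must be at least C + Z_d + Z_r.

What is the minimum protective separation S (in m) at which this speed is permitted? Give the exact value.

S_min = 407/1000 m = 0.4070 m

stop time T_s = (1/5)/(5/2) = 0.0800 s
robot covers v_R·T_r = 0.2000·0.2500 = 0.0500 m before braking
robot under decel: 0.2000²/(2·2.5000) = 0.0080 m
human over T_r+T_s: 0.8000·(0.2500+0.0800) = 0.2640 m
margins: 0.0600+0.0000+0.0250 = 0.0850 m
S_min ≈ 0.0500+0.0080+0.2640+0.0850  ⇒  S_min = 407/1000 m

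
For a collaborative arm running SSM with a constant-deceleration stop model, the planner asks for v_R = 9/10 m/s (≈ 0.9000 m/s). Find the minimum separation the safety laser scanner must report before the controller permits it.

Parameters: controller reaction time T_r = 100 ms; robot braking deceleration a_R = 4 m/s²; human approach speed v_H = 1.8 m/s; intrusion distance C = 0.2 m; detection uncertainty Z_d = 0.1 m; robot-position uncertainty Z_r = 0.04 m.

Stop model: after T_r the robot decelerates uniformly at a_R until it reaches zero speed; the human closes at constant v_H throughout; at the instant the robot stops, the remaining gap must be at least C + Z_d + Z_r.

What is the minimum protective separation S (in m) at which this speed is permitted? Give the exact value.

stop time T_s = (9/10)/4 = 0.2250 s
robot in T_r: 0.9000·0.1000 = 0.0900 m
braking distance = 0.9000²/(2·4.0000) = 0.1013 m
person approaches 1.8000·(0.1000+0.2250) = 0.5850 m
margins: 0.2000+0.1000+0.0400 = 0.3400 m
S_min ≈ 0.0900+0.1013+0.5850+0.3400  ⇒  S_min = 893/800 m

S_min = 893/800 m = 1.1162 m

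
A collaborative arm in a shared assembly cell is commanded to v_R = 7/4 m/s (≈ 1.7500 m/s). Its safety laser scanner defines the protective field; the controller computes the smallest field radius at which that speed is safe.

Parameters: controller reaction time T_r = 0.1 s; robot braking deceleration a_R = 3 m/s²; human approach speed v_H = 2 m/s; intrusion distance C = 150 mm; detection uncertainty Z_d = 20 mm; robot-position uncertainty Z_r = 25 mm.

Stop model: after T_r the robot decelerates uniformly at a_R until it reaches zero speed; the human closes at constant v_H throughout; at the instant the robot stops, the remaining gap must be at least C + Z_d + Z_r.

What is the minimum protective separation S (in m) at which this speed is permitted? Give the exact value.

braking lasts T_s = (7/4)/3 = 0.5833 s
robot in T_r: 1.7500·0.1000 = 0.1750 m
robot covers 1.7500·0.5833 − ½·3.0000·0.5833² = 0.5104 m while stopping
person approaches 2.0000·(0.1000+0.5833) = 1.3667 m
margins: 0.1500+0.0200+0.0250 = 0.1950 m
S_min ≈ 0.1750+0.5104+1.3667+0.1950  ⇒  S_min = 5393/2400 m

S_min = 5393/2400 m = 2.2471 m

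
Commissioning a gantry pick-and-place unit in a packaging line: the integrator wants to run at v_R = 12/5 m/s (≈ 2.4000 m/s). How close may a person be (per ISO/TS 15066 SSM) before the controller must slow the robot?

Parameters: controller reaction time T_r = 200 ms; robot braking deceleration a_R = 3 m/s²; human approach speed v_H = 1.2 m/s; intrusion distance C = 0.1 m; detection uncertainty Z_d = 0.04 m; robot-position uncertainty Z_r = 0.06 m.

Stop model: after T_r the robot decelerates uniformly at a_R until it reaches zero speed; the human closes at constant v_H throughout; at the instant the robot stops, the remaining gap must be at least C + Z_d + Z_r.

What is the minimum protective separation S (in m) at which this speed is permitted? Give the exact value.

T_s = v_R/a_R = (12/5)/3 = 0.8000 s
reaction-phase robot travel = 2.4000·0.2000 = 0.4800 m
robot covers 2.4000·0.8000 − ½·3.0000·0.8000² = 0.9600 m while stopping
human closes 1.2000·1.0000 = 1.2000 m
C+Z_d+Z_r = 0.1000+0.0400+0.0600 = 0.2000 m
S_min ≈ 0.4800+0.9600+1.2000+0.2000  ⇒  S_min = 71/25 m

S_min = 71/25 m = 2.8400 m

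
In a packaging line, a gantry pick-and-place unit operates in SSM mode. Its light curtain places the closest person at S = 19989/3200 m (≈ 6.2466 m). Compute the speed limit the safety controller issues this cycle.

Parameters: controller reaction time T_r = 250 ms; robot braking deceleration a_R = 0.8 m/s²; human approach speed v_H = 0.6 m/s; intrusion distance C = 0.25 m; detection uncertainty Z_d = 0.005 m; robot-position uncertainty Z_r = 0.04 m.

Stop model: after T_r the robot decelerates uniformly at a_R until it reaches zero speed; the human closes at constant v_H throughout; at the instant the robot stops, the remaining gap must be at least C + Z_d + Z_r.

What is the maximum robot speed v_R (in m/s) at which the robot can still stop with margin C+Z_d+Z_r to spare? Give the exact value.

v_R_max = 47/20 m/s = 2.3500 m/s

at the boundary: (5/8)·v² + (1)·v + (-3713/640) = 0
  disc = (1)² − 4·(5/8)·(-3713/640) = 3969/256 ; √disc = 63/16
  v_R = (−(1) + 63/16) / (2·(5/8)) = 47/20 m/s
check:
braking lasts T_s = (47/20)/(4/5) = 2.9375 s
robot covers v_R·T_r = 2.3500·0.2500 = 0.5875 m before braking
robot covers 2.3500·2.9375 − ½·0.8000·2.9375² = 3.4516 m while stopping
human closes 0.6000·3.1875 = 1.9125 m
margins: 0.2500+0.0050+0.0400 = 0.2950 m
sum ≈ 0.5875+3.4516+1.9125+0.2950 ≈ 6.2466 m = S ✓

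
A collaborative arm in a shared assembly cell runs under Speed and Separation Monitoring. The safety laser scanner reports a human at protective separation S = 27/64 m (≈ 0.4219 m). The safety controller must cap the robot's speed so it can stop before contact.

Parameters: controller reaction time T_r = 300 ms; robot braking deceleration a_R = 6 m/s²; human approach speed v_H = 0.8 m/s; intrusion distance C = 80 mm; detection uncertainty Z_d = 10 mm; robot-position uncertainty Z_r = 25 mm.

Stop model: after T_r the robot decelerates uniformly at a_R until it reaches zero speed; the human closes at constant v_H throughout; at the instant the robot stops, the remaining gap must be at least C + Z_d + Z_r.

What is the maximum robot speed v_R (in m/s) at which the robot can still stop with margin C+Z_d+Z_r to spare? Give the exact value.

collect terms ⇒ (1/12)·v_R² + (13/30)·v_R + (-107/1600) = 0
  disc = (13/30)² − 4·(1/12)·(-107/1600) = 121/576 ; √disc = 11/24
  v_R = (−(13/30) + 11/24) / (2·(1/12)) = 3/20 m/s
check:
stop time T_s = (3/20)/6 = 0.0250 s
reaction-phase robot travel = 0.1500·0.3000 = 0.0450 m
braking distance = 0.1500²/(2·6.0000) = 0.0019 m
person approaches 0.8000·(0.3000+0.0250) = 0.2600 m
C+Z_d+Z_r = 0.0800+0.0100+0.0250 = 0.1150 m
sum ≈ 0.0450+0.0019+0.2600+0.1150 ≈ 0.4219 m = S ✓

v_R_max = 3/20 m/s = 0.1500 m/s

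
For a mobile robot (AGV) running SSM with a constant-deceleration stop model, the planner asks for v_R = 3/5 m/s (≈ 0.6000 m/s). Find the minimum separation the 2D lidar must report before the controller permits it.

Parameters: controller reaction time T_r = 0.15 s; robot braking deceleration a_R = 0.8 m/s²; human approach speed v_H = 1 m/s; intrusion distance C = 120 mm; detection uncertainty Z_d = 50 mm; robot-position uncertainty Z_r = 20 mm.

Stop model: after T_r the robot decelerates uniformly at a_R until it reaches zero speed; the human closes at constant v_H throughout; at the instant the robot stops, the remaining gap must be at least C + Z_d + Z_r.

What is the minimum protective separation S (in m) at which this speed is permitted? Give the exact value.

braking lasts T_s = (3/5)/(4/5) = 0.7500 s
robot covers v_R·T_r = 0.6000·0.1500 = 0.0900 m before braking
robot covers 0.6000·0.7500 − ½·0.8000·0.7500² = 0.2250 m while stopping
human closes 1.0000·0.9000 = 0.9000 m
C+Z_d+Z_r = 0.1200+0.0500+0.0200 = 0.1900 m
S_min ≈ 0.0900+0.2250+0.9000+0.1900  ⇒  S_min = 281/200 m

S_min = 281/200 m = 1.4050 m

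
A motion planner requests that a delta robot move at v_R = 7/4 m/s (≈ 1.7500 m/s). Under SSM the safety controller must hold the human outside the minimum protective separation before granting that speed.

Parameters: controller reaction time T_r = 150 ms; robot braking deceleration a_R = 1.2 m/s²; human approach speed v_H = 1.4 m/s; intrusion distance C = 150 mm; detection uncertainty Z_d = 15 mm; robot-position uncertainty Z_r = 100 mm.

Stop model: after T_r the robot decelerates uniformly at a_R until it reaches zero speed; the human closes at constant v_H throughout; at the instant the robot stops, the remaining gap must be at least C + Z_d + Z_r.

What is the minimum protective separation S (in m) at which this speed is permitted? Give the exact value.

T_s = v_R/a_R = (7/4)/(6/5) = 1.4583 s
robot covers v_R·T_r = 1.7500·0.1500 = 0.2625 m before braking
braking distance = 1.7500²/(2·1.2000) = 1.2760 m
human closes 1.4000·1.6083 = 2.2517 m
residual clearance needed = 0.1500+0.0150+0.1000 = 0.2650 m
S_min ≈ 0.2625+1.2760+2.2517+0.2650  ⇒  S_min = 3893/960 m

S_min = 3893/960 m = 4.0552 m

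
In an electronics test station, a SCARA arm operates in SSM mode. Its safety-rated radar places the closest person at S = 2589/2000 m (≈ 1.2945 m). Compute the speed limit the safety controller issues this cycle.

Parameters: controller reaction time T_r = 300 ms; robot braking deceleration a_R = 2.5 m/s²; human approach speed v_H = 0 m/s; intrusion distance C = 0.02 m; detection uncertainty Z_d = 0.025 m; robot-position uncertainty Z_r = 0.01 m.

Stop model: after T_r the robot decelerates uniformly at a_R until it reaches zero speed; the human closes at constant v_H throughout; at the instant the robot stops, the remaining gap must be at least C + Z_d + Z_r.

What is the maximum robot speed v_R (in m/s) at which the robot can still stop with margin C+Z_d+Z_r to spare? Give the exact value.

at the boundary: (1/5)·v² + (3/10)·v + (-2479/2000) = 0
  disc = (3/10)² − 4·(1/5)·(-2479/2000) = 676/625 ; √disc = 26/25
  v_R = (−(3/10) + 26/25) / (2·(1/5)) = 37/20 m/s
check:
stop time T_s = (37/20)/(5/2) = 0.7400 s
robot covers v_R·T_r = 1.8500·0.3000 = 0.5550 m before braking
robot covers 1.8500·0.7400 − ½·2.5000·0.7400² = 0.6845 m while stopping
human closes 0.0000·1.0400 = 0.0000 m
margins: 0.0200+0.0250+0.0100 = 0.0550 m
sum ≈ 0.5550+0.6845+0.0000+0.0550 ≈ 1.2945 m = S ✓

v_R_max = 37/20 m/s = 1.8500 m/s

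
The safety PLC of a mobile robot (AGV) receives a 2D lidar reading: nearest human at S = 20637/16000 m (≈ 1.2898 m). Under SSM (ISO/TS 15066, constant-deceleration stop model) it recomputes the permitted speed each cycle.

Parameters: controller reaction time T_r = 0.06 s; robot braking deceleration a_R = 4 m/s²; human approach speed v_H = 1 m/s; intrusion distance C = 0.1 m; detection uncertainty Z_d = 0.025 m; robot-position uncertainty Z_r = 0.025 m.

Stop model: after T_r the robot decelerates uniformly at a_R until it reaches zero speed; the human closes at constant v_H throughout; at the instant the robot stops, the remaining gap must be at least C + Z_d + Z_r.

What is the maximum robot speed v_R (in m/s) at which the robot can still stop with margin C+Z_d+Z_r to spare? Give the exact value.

v_R_max = 39/20 m/s = 1.9500 m/s

at the boundary: (1/8)·v² + (31/100)·v + (-17277/16000) = 0
  disc = (31/100)² − 4·(1/8)·(-17277/16000) = 101761/160000 ; √disc = 319/400
  v_R = (−(31/100) + 319/400) / (2·(1/8)) = 39/20 m/s
check:
stop time T_s = (39/20)/4 = 0.4875 s
reaction-phase robot travel = 1.9500·0.0600 = 0.1170 m
braking distance = 1.9500²/(2·4.0000) = 0.4753 m
human closes 1.0000·0.5475 = 0.5475 m
margins: 0.1000+0.0250+0.0250 = 0.1500 m
sum ≈ 0.1170+0.4753+0.5475+0.1500 ≈ 1.2898 m = S ✓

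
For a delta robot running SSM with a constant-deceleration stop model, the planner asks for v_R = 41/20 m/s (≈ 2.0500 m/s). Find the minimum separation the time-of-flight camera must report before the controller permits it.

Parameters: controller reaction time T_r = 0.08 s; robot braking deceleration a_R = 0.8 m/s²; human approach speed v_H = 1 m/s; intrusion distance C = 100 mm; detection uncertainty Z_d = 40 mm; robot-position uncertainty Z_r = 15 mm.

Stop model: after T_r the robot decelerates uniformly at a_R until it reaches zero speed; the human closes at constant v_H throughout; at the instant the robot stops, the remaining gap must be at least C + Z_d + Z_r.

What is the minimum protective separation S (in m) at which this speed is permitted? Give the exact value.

stop time T_s = (41/20)/(4/5) = 2.5625 s
robot covers v_R·T_r = 2.0500·0.0800 = 0.1640 m before braking
braking distance = 2.0500²/(2·0.8000) = 2.6266 m
person approaches 1.0000·(0.0800+2.5625) = 2.6425 m
margins: 0.1000+0.0400+0.0150 = 0.1550 m
S_min ≈ 0.1640+2.6266+2.6425+0.1550  ⇒  S_min = 89409/16000 m

S_min = 89409/16000 m = 5.5881 m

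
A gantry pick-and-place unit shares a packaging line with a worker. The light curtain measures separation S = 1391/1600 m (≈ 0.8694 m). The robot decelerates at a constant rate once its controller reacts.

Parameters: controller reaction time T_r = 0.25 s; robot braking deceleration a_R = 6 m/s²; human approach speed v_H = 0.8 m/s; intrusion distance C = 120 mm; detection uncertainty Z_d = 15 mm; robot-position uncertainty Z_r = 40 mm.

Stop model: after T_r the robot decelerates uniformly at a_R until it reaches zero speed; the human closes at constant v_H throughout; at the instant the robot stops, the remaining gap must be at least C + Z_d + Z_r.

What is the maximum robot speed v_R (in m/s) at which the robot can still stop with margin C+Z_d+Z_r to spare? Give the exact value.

v_R_max = 21/20 m/s = 1.0500 m/s

collect terms ⇒ (1/12)·v_R² + (23/60)·v_R + (-791/1600) = 0
  disc = (23/60)² − 4·(1/12)·(-791/1600) = 4489/14400 ; √disc = 67/120
  v_R = (−(23/60) + 67/120) / (2·(1/12)) = 21/20 m/s
check:
T_s = v_R/a_R = (21/20)/6 = 0.1750 s
robot covers v_R·T_r = 1.0500·0.2500 = 0.2625 m before braking
robot under decel: 1.0500²/(2·6.0000) = 0.0919 m
human over T_r+T_s: 0.8000·(0.2500+0.1750) = 0.3400 m
C+Z_d+Z_r = 0.1200+0.0150+0.0400 = 0.1750 m
sum ≈ 0.2625+0.0919+0.3400+0.1750 ≈ 0.8694 m = S ✓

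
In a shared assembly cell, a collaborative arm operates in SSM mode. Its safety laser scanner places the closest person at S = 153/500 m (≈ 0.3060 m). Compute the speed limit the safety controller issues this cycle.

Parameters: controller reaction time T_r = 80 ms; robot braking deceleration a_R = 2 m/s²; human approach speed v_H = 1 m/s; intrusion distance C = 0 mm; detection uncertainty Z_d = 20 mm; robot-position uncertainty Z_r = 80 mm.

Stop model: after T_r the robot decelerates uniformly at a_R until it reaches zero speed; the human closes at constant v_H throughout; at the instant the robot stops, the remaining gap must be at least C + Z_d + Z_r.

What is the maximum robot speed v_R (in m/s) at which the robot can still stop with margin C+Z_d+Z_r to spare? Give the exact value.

quadratic (1/4)·v² + (29/50)·v + (-63/500) = 0
  disc = (29/50)² − 4·(1/4)·(-63/500) = 289/625 ; √disc = 17/25
  v_R = (−(29/50) + 17/25) / (2·(1/4)) = 1/5 m/s
check:
braking lasts T_s = (1/5)/2 = 0.1000 s
robot covers v_R·T_r = 0.2000·0.0800 = 0.0160 m before braking
robot covers 0.2000·0.1000 − ½·2.0000·0.1000² = 0.0100 m while stopping
human over T_r+T_s: 1.0000·(0.0800+0.1000) = 0.1800 m
residual clearance needed = 0.0000+0.0200+0.0800 = 0.1000 m
sum ≈ 0.0160+0.0100+0.1800+0.1000 ≈ 0.3060 m = S ✓

v_R_max = 1/5 m/s = 0.2000 m/s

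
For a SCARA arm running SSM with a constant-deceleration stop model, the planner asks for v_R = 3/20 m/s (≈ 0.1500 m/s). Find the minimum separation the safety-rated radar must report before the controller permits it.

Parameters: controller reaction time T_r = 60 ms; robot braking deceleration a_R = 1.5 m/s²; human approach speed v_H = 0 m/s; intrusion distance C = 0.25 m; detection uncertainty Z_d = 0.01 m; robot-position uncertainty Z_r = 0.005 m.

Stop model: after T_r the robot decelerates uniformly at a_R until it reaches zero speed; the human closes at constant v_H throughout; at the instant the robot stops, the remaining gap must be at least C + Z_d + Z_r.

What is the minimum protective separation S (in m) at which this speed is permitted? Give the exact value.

stop time T_s = (3/20)/(3/2) = 0.1000 s
reaction-phase robot travel = 0.1500·0.0600 = 0.0090 m
braking distance = 0.1500²/(2·1.5000) = 0.0075 m
person approaches 0.0000·(0.0600+0.1000) = 0.0000 m
residual clearance needed = 0.2500+0.0100+0.0050 = 0.2650 m
S_min ≈ 0.0090+0.0075+0.0000+0.2650  ⇒  S_min = 563/2000 m

S_min = 563/2000 m = 0.2815 m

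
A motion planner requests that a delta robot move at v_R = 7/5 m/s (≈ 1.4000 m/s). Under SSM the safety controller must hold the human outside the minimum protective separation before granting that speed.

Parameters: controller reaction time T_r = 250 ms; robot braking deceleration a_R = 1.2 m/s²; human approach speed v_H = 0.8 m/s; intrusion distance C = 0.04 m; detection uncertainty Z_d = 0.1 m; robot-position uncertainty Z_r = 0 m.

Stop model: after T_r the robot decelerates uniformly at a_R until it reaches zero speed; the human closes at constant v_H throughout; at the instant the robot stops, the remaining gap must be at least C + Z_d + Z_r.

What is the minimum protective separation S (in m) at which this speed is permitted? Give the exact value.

braking lasts T_s = (7/5)/(6/5) = 1.1667 s
reaction-phase robot travel = 1.4000·0.2500 = 0.3500 m
robot under decel: 1.4000²/(2·1.2000) = 0.8167 m
person approaches 0.8000·(0.2500+1.1667) = 1.1333 m
margins: 0.0400+0.1000+0.0000 = 0.1400 m
S_min ≈ 0.3500+0.8167+1.1333+0.1400  ⇒  S_min = 61/25 m

S_min = 61/25 m = 2.4400 m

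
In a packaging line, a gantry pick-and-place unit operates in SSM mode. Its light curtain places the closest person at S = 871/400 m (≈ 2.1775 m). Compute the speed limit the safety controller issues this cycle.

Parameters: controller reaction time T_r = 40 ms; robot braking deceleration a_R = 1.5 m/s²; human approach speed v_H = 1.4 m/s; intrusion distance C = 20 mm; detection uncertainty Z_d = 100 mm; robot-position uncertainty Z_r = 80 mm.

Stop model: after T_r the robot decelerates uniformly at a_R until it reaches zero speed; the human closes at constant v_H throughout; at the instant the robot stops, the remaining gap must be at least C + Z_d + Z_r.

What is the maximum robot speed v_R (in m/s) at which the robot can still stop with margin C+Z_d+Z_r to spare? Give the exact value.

v_R_max = 27/20 m/s = 1.3500 m/s

collect terms ⇒ (1/3)·v_R² + (73/75)·v_R + (-3843/2000) = 0
  disc = (73/75)² − 4·(1/3)·(-3843/2000) = 78961/22500 ; √disc = 281/150
  v_R = (−(73/75) + 281/150) / (2·(1/3)) = 27/20 m/s
check:
braking lasts T_s = (27/20)/(3/2) = 0.9000 s
robot in T_r: 1.3500·0.0400 = 0.0540 m
robot under decel: 1.3500²/(2·1.5000) = 0.6075 m
human closes 1.4000·0.9400 = 1.3160 m
C+Z_d+Z_r = 0.0200+0.1000+0.0800 = 0.2000 m
sum ≈ 0.0540+0.6075+1.3160+0.2000 ≈ 2.1775 m = S ✓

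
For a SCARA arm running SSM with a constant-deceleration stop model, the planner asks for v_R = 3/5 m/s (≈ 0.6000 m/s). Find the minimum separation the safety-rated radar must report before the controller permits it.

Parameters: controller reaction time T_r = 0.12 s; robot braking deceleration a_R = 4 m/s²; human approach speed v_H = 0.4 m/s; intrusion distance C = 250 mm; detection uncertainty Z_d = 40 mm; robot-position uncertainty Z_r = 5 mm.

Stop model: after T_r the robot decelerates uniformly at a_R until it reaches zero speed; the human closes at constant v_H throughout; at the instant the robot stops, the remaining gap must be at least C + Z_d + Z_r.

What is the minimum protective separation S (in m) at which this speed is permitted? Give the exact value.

S_min = 13/25 m = 0.5200 m

braking lasts T_s = (3/5)/4 = 0.1500 s
robot covers v_R·T_r = 0.6000·0.1200 = 0.0720 m before braking
robot covers 0.6000·0.1500 − ½·4.0000·0.1500² = 0.0450 m while stopping
human over T_r+T_s: 0.4000·(0.1200+0.1500) = 0.1080 m
residual clearance needed = 0.2500+0.0400+0.0050 = 0.2950 m
S_min ≈ 0.0720+0.0450+0.1080+0.2950  ⇒  S_min = 13/25 m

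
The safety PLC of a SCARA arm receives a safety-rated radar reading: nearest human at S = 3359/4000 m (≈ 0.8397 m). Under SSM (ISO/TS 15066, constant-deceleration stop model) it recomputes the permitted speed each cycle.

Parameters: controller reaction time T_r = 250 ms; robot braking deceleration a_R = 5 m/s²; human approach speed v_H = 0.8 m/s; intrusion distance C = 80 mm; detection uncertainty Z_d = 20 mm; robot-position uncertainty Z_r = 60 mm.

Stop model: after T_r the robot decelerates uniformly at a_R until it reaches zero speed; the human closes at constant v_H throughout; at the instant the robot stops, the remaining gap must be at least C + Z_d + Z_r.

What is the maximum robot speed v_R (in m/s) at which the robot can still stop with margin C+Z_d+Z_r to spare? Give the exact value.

collect terms ⇒ (1/10)·v_R² + (41/100)·v_R + (-1919/4000) = 0
  disc = (41/100)² − 4·(1/10)·(-1919/4000) = 9/25 ; √disc = 3/5
  v_R = (−(41/100) + 3/5) / (2·(1/10)) = 19/20 m/s
check:
stop time T_s = (19/20)/5 = 0.1900 s
reaction-phase robot travel = 0.9500·0.2500 = 0.2375 m
robot covers 0.9500·0.1900 − ½·5.0000·0.1900² = 0.0902 m while stopping
person approaches 0.8000·(0.2500+0.1900) = 0.3520 m
margins: 0.0800+0.0200+0.0600 = 0.1600 m
sum ≈ 0.2375+0.0902+0.3520+0.1600 ≈ 0.8397 m = S ✓

v_R_max = 19/20 m/s = 0.9500 m/s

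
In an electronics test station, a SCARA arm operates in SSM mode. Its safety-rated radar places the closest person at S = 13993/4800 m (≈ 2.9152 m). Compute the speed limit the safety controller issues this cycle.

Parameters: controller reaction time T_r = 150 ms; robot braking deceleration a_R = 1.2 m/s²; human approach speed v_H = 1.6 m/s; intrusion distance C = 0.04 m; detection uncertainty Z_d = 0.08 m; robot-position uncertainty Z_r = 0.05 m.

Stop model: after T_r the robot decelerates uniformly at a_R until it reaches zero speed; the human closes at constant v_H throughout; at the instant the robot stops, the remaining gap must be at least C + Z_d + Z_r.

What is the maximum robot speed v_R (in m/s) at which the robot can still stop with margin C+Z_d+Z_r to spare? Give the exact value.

at the boundary: (5/12)·v² + (89/60)·v + (-481/192) = 0
  disc = (89/60)² − 4·(5/12)·(-481/192) = 10201/1600 ; √disc = 101/40
  v_R = (−(89/60) + 101/40) / (2·(5/12)) = 5/4 m/s
check:
braking lasts T_s = (5/4)/(6/5) = 1.0417 s
robot in T_r: 1.2500·0.1500 = 0.1875 m
robot under decel: 1.2500²/(2·1.2000) = 0.6510 m
human over T_r+T_s: 1.6000·(0.1500+1.0417) = 1.9067 m
residual clearance needed = 0.0400+0.0800+0.0500 = 0.1700 m
sum ≈ 0.1875+0.6510+1.9067+0.1700 ≈ 2.9152 m = S ✓

v_R_max = 5/4 m/s = 1.2500 m/s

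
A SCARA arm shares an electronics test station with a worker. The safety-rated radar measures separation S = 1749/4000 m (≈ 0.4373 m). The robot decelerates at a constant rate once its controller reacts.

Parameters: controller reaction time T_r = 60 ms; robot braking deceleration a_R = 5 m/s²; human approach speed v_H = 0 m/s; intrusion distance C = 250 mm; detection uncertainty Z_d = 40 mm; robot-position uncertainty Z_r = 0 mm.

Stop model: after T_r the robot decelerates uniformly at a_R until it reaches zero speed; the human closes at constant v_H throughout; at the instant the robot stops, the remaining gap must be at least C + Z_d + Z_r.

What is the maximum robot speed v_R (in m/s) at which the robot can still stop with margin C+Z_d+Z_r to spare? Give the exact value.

quadratic (1/10)·v² + (3/50)·v + (-589/4000) = 0
  disc = (3/50)² − 4·(1/10)·(-589/4000) = 1/16 ; √disc = 1/4
  v_R = (−(3/50) + 1/4) / (2·(1/10)) = 19/20 m/s
check:
T_s = v_R/a_R = (19/20)/5 = 0.1900 s
robot covers v_R·T_r = 0.9500·0.0600 = 0.0570 m before braking
robot covers 0.9500·0.1900 − ½·5.0000·0.1900² = 0.0902 m while stopping
person approaches 0.0000·(0.0600+0.1900) = 0.0000 m
C+Z_d+Z_r = 0.2500+0.0400+0.0000 = 0.2900 m
sum ≈ 0.0570+0.0902+0.0000+0.2900 ≈ 0.4373 m = S ✓

v_R_max = 19/20 m/s = 0.9500 m/s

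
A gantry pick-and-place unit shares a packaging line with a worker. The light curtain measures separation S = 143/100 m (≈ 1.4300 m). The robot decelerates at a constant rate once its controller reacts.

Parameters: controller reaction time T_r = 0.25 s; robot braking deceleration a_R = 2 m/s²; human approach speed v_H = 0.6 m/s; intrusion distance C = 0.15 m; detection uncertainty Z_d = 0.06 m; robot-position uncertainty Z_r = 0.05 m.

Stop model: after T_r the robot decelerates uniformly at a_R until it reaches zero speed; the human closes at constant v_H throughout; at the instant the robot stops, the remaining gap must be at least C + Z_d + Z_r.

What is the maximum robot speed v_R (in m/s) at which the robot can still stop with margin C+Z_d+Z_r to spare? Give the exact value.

collect terms ⇒ (1/4)·v_R² + (11/20)·v_R + (-51/50) = 0
  disc = (11/20)² − 4·(1/4)·(-51/50) = 529/400 ; √disc = 23/20
  v_R = (−(11/20) + 23/20) / (2·(1/4)) = 6/5 m/s
check:
T_s = v_R/a_R = (6/5)/2 = 0.6000 s
reaction-phase robot travel = 1.2000·0.2500 = 0.3000 m
robot under decel: 1.2000²/(2·2.0000) = 0.3600 m
person approaches 0.6000·(0.2500+0.6000) = 0.5100 m
margins: 0.1500+0.0600+0.0500 = 0.2600 m
sum ≈ 0.3000+0.3600+0.5100+0.2600 ≈ 1.4300 m = S ✓

v_R_max = 6/5 m/s = 1.2000 m/s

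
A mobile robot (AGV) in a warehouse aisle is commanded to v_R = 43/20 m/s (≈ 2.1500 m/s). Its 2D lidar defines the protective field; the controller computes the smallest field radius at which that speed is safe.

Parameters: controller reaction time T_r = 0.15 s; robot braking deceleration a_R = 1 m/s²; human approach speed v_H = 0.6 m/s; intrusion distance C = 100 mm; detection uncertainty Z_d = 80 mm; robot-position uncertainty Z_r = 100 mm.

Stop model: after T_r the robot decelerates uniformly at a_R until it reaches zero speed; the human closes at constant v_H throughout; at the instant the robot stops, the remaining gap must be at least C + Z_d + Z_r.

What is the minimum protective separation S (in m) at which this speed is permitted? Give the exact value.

S_min = 687/160 m = 4.2938 m

braking lasts T_s = (43/20)/1 = 2.1500 s
robot covers v_R·T_r = 2.1500·0.1500 = 0.3225 m before braking
braking distance = 2.1500²/(2·1.0000) = 2.3112 m
person approaches 0.6000·(0.1500+2.1500) = 1.3800 m
C+Z_d+Z_r = 0.1000+0.0800+0.1000 = 0.2800 m
S_min ≈ 0.3225+2.3112+1.3800+0.2800  ⇒  S_min = 687/160 m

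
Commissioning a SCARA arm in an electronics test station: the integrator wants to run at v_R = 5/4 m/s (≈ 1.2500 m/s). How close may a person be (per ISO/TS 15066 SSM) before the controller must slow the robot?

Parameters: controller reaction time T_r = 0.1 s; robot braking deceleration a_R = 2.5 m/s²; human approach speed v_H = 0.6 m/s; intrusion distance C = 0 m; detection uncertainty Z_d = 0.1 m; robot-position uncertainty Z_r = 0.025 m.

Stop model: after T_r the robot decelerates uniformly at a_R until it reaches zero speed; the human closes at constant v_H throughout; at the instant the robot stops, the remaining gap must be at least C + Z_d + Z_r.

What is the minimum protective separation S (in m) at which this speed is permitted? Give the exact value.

braking lasts T_s = (5/4)/(5/2) = 0.5000 s
robot in T_r: 1.2500·0.1000 = 0.1250 m
braking distance = 1.2500²/(2·2.5000) = 0.3125 m
person approaches 0.6000·(0.1000+0.5000) = 0.3600 m
C+Z_d+Z_r = 0.0000+0.1000+0.0250 = 0.1250 m
S_min ≈ 0.1250+0.3125+0.3600+0.1250  ⇒  S_min = 369/400 m

S_min = 369/400 m = 0.9225 m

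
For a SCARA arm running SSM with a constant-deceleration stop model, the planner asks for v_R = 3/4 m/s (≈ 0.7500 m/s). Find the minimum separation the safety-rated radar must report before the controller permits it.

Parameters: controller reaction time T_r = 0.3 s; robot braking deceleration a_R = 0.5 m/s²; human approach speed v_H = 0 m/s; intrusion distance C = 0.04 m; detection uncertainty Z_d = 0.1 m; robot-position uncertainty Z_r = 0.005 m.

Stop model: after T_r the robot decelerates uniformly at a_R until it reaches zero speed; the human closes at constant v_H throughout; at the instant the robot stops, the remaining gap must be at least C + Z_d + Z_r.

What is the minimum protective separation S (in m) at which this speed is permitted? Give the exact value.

S_min = 373/400 m = 0.9325 m

braking lasts T_s = (3/4)/(1/2) = 1.5000 s
reaction-phase robot travel = 0.7500·0.3000 = 0.2250 m
robot under decel: 0.7500²/(2·0.5000) = 0.5625 m
human closes 0.0000·1.8000 = 0.0000 m
residual clearance needed = 0.0400+0.1000+0.0050 = 0.1450 m
S_min ≈ 0.2250+0.5625+0.0000+0.1450  ⇒  S_min = 373/400 m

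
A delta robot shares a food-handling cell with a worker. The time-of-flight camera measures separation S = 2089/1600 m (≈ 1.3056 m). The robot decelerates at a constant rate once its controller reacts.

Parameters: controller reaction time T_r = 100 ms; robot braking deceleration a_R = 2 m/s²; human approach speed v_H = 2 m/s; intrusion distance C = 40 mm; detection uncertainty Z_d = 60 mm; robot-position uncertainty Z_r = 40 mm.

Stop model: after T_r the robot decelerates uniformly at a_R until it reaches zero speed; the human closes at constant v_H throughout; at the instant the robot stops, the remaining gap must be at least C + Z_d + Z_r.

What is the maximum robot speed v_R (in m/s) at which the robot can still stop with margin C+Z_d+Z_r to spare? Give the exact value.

quadratic (1/4)·v² + (11/10)·v + (-309/320) = 0
  disc = (11/10)² − 4·(1/4)·(-309/320) = 3481/1600 ; √disc = 59/40
  v_R = (−(11/10) + 59/40) / (2·(1/4)) = 3/4 m/s
check:
T_s = v_R/a_R = (3/4)/2 = 0.3750 s
robot covers v_R·T_r = 0.7500·0.1000 = 0.0750 m before braking
robot under decel: 0.7500²/(2·2.0000) = 0.1406 m
human over T_r+T_s: 2.0000·(0.1000+0.3750) = 0.9500 m
residual clearance needed = 0.0400+0.0600+0.0400 = 0.1400 m
sum ≈ 0.0750+0.1406+0.9500+0.1400 ≈ 1.3056 m = S ✓

v_R_max = 3/4 m/s = 0.7500 m/s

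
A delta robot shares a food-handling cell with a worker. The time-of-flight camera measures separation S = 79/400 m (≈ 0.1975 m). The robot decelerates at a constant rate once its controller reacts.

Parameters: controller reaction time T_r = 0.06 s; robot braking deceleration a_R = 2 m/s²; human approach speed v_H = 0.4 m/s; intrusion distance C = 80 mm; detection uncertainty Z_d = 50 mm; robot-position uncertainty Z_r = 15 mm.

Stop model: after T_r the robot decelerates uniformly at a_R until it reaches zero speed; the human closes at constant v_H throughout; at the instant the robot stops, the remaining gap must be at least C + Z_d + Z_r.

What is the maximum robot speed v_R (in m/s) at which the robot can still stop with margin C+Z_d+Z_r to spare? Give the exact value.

v_R_max = 1/10 m/s = 0.1000 m/s

quadratic (1/4)·v² + (13/50)·v + (-57/2000) = 0
  disc = (13/50)² − 4·(1/4)·(-57/2000) = 961/10000 ; √disc = 31/100
  v_R = (−(13/50) + 31/100) / (2·(1/4)) = 1/10 m/s
check:
braking lasts T_s = (1/10)/2 = 0.0500 s
robot in T_r: 0.1000·0.0600 = 0.0060 m
braking distance = 0.1000²/(2·2.0000) = 0.0025 m
human over T_r+T_s: 0.4000·(0.0600+0.0500) = 0.0440 m
C+Z_d+Z_r = 0.0800+0.0500+0.0150 = 0.1450 m
sum ≈ 0.0060+0.0025+0.0440+0.1450 ≈ 0.1975 m = S ✓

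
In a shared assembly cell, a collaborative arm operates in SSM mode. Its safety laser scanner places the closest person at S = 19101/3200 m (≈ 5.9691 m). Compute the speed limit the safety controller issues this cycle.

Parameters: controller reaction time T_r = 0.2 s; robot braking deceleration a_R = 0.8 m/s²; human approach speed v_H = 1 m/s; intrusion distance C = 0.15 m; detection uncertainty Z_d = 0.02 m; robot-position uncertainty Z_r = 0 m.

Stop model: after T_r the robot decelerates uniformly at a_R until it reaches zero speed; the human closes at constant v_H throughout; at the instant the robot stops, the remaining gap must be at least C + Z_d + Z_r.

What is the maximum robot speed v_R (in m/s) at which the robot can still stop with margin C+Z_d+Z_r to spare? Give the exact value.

at the boundary: (5/8)·v² + (29/20)·v + (-17917/3200) = 0
  disc = (29/20)² − 4·(5/8)·(-17917/3200) = 103041/6400 ; √disc = 321/80
  v_R = (−(29/20) + 321/80) / (2·(5/8)) = 41/20 m/s
check:
braking lasts T_s = (41/20)/(4/5) = 2.5625 s
robot covers v_R·T_r = 2.0500·0.2000 = 0.4100 m before braking
robot under decel: 2.0500²/(2·0.8000) = 2.6266 m
person approaches 1.0000·(0.2000+2.5625) = 2.7625 m
residual clearance needed = 0.1500+0.0200+0.0000 = 0.1700 m
sum ≈ 0.4100+2.6266+2.7625+0.1700 ≈ 5.9691 m = S ✓

v_R_max = 41/20 m/s = 2.0500 m/s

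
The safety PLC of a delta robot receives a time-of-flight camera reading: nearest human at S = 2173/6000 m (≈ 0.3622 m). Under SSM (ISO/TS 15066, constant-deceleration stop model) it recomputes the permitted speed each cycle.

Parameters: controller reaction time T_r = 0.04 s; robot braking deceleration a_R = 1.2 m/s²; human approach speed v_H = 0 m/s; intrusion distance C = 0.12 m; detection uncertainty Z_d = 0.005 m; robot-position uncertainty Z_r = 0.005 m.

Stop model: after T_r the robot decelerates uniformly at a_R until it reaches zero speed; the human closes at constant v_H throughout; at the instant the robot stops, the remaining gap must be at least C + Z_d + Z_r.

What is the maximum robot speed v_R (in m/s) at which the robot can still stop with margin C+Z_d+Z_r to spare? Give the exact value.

v_R_max = 7/10 m/s = 0.7000 m/s

collect terms ⇒ (5/12)·v_R² + (1/25)·v_R + (-1393/6000) = 0
  disc = (1/25)² − 4·(5/12)·(-1393/6000) = 34969/90000 ; √disc = 187/300
  v_R = (−(1/25) + 187/300) / (2·(5/12)) = 7/10 m/s
check:
stop time T_s = (7/10)/(6/5) = 0.5833 s
robot covers v_R·T_r = 0.7000·0.0400 = 0.0280 m before braking
robot covers 0.7000·0.5833 − ½·1.2000·0.5833² = 0.2042 m while stopping
human closes 0.0000·0.6233 = 0.0000 m
C+Z_d+Z_r = 0.1200+0.0050+0.0050 = 0.1300 m
sum ≈ 0.0280+0.2042+0.0000+0.1300 ≈ 0.3622 m = S ✓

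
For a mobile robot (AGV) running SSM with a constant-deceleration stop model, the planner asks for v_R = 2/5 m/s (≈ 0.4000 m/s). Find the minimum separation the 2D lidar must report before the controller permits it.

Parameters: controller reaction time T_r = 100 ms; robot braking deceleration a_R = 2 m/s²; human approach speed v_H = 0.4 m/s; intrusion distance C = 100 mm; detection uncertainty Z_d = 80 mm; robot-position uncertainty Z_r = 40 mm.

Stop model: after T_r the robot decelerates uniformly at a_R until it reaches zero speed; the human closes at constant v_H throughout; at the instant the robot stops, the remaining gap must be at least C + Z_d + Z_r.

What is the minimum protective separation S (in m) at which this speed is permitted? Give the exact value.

T_s = v_R/a_R = (2/5)/2 = 0.2000 s
robot in T_r: 0.4000·0.1000 = 0.0400 m
braking distance = 0.4000²/(2·2.0000) = 0.0400 m
person approaches 0.4000·(0.1000+0.2000) = 0.1200 m
C+Z_d+Z_r = 0.1000+0.0800+0.0400 = 0.2200 m
S_min ≈ 0.0400+0.0400+0.1200+0.2200  ⇒  S_min = 21/50 m

S_min = 21/50 m = 0.4200 m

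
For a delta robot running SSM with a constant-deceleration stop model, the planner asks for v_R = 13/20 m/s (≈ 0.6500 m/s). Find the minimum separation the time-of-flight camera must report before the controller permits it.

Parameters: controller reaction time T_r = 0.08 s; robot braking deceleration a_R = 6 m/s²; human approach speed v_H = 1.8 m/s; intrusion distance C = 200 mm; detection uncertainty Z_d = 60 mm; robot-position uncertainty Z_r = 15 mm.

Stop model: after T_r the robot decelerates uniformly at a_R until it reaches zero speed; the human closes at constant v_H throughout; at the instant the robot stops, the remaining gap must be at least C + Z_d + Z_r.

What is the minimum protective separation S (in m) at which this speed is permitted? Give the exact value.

S_min = 16829/24000 m = 0.7012 m

stop time T_s = (13/20)/6 = 0.1083 s
reaction-phase robot travel = 0.6500·0.0800 = 0.0520 m
robot under decel: 0.6500²/(2·6.0000) = 0.0352 m
human closes 1.8000·0.1883 = 0.3390 m
residual clearance needed = 0.2000+0.0600+0.0150 = 0.2750 m
S_min ≈ 0.0520+0.0352+0.3390+0.2750  ⇒  S_min = 16829/24000 m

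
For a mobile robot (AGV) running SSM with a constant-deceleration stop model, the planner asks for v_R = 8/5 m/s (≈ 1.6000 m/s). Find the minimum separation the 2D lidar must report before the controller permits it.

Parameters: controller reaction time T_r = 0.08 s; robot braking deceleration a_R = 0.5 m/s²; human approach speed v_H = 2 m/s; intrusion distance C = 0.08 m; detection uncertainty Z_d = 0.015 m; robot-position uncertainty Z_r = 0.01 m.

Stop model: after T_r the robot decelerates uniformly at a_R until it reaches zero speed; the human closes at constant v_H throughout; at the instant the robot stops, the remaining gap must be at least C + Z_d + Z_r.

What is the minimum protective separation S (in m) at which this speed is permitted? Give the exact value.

braking lasts T_s = (8/5)/(1/2) = 3.2000 s
robot in T_r: 1.6000·0.0800 = 0.1280 m
robot covers 1.6000·3.2000 − ½·0.5000·3.2000² = 2.5600 m while stopping
person approaches 2.0000·(0.0800+3.2000) = 6.5600 m
C+Z_d+Z_r = 0.0800+0.0150+0.0100 = 0.1050 m
S_min ≈ 0.1280+2.5600+6.5600+0.1050  ⇒  S_min = 9353/1000 m

S_min = 9353/1000 m = 9.3530 m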